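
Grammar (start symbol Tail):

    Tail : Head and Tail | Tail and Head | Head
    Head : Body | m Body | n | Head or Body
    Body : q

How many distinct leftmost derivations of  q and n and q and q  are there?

Parse trees for q and n and q and q:
  [Tail [Head [Body q]] and [Tail [Head n] and [Tail [Head [Body q]] and [Tail [Head [Body q]]]]]]
  [Tail [Head [Body q]] and [Tail [Head n] and [Tail [Tail [Head [Body q]]] and [Head [Body q]]]]]
  [Tail [Head [Body q]] and [Tail [Tail [Head n] and [Tail [Head [Body q]]]] and [Head [Body q]]]]
  [Tail [Head [Body q]] and [Tail [Tail [Tail [Head n]] and [Head [Body q]]] and [Head [Body q]]]]
  [Tail [Tail [Head [Body q]] and [Tail [Head n] and [Tail [Head [Body q]]]]] and [Head [Body q]]]
  [Tail [Tail [Head [Body q]] and [Tail [Tail [Head n]] and [Head [Body q]]]] and [Head [Body q]]]
  [Tail [Tail [Tail [Head [Body q]] and [Tail [Head n]]] and [Head [Body q]]] and [Head [Body q]]]
  [Tail [Tail [Tail [Tail [Head [Body q]]] and [Head n]] and [Head [Body q]]] and [Head [Body q]]]

8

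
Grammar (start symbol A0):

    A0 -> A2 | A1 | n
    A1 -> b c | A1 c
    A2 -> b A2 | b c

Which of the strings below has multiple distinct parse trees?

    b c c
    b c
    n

b c

b c c: 1 tree
b c: 2 trees
n: 1 tree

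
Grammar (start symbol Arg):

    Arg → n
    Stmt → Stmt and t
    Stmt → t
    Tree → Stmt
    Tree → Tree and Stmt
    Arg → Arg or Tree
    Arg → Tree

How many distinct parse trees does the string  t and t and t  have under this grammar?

Parse trees for t and t and t:
  [Arg [Tree [Stmt [Stmt [Stmt t] and t] and t]]]
  [Arg [Tree [Tree [Stmt t]] and [Stmt [Stmt t] and t]]]
  [Arg [Tree [Tree [Stmt [Stmt t] and t]] and [Stmt t]]]
  [Arg [Tree [Tree [Tree [Stmt t]] and [Stmt t]] and [Stmt t]]]

4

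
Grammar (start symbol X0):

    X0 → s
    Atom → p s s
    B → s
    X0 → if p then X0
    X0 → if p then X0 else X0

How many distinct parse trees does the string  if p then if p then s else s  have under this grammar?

2

Parse trees for if p then if p then s else s:
  [X0 if p then [X0 if p then [X0 s] else [X0 s]]]
  [X0 if p then [X0 if p then [X0 s]] else [X0 s]]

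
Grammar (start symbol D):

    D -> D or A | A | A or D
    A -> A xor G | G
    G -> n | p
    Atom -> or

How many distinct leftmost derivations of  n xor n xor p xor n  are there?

1

Parse trees for n xor n xor p xor n:
  [D [A [A [A [A [G n]] xor [G n]] xor [G p]] xor [G n]]]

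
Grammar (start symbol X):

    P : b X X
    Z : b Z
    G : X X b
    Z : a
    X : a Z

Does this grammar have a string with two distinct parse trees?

Only X, Z are reachable from X; ignoring the rest: Restricted to the reachable nonterminals, every rule has the form A → t or A → t B, and no two rules for the same A share a first terminal. The grammar encodes a DFA — one run per string.

Unambiguous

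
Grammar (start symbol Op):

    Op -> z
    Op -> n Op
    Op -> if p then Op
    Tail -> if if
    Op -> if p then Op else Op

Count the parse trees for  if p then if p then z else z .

2

Parse trees for if p then if p then z else z:
  [Op if p then [Op if p then [Op z] else [Op z]]]
  [Op if p then [Op if p then [Op z]] else [Op z]]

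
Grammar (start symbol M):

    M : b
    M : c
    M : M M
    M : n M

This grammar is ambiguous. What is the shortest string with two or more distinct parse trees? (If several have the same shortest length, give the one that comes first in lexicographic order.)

length 1: no string has ≥2 trees
length 2: no string has ≥2 trees
length 3: b b b has 2 parse trees

Two derivations of b b b:
  M ⇒ M M ⇒ b M ⇒ b M M ⇒ b b M ⇒ b b b
  M ⇒ M M ⇒ M M M ⇒ b M M ⇒ b b M ⇒ b b b

b b b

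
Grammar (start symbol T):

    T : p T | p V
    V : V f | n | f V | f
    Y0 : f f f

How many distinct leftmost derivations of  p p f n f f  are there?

3

Parse trees for p p f n f f:
  [T p [T p [V [V [V f [V n]] f] f]]]
  [T p [T p [V [V f [V [V n] f]] f]]]
  [T p [T p [V f [V [V [V n] f] f]]]]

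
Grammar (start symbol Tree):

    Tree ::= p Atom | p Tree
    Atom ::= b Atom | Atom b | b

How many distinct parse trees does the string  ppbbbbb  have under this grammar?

Parse trees for ppbbbbb (showing first 6 of 16):
  [Tree p [Tree p [Atom b [Atom b [Atom b [Atom b [Atom b]]]]]]]
  [Tree p [Tree p [Atom b [Atom b [Atom b [Atom [Atom b] b]]]]]]
  [Tree p [Tree p [Atom b [Atom b [Atom [Atom b [Atom b]] b]]]]]
  [Tree p [Tree p [Atom b [Atom b [Atom [Atom [Atom b] b] b]]]]]
  [Tree p [Tree p [Atom b [Atom [Atom b [Atom b [Atom b]]] b]]]]
  [Tree p [Tree p [Atom b [Atom [Atom b [Atom [Atom b] b]] b]]]]

16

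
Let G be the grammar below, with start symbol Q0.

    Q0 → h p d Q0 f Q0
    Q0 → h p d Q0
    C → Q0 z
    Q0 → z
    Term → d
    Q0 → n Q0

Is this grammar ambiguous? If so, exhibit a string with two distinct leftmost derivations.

Witness: h p d h p d z f z

Derivation 1: Q0 ⇒ h p d Q0 f Q0 ⇒ h p d h p d Q0 f Q0 ⇒ h p d h p d z f Q0 ⇒ h p d h p d z f z
Derivation 2: Q0 ⇒ h p d Q0 ⇒ h p d h p d Q0 f Q0 ⇒ h p d h p d z f Q0 ⇒ h p d h p d z f z

Two distinct leftmost derivations for the same string.

Ambiguous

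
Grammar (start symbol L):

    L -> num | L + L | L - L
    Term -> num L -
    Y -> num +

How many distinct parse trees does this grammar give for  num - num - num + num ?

Parse trees for num - num - num + num:
  [L [L [L num] - [L [L num] - [L num]]] + [L num]]
  [L [L [L [L num] - [L num]] - [L num]] + [L num]]
  [L [L num] - [L [L [L num] - [L num]] + [L num]]]
  [L [L num] - [L [L num] - [L [L num] + [L num]]]]
  [L [L [L num] - [L num]] - [L [L num] + [L num]]]

5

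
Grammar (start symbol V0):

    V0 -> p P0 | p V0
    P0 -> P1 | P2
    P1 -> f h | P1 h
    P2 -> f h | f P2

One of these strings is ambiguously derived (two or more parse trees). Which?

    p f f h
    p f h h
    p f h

p f f h: 1 tree
p f h h: 1 tree
p f h: 2 trees

p f h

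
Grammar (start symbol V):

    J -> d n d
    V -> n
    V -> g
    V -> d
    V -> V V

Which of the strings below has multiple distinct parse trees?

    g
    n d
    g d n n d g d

g d n n d g d

g: 1 tree
n d: 1 tree
g d n n d g d: 132 trees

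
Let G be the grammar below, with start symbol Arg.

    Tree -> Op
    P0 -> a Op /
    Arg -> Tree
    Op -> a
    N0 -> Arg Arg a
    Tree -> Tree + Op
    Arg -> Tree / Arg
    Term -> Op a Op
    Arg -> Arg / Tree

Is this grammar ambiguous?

Ambiguous

Witness: a / a

Derivation 1: Arg ⇒ Tree / Arg ⇒ Op / Arg ⇒ a / Arg ⇒ a / Tree ⇒ a / Op ⇒ a / a
Derivation 2: Arg ⇒ Arg / Tree ⇒ Tree / Tree ⇒ Op / Tree ⇒ a / Tree ⇒ a / Op ⇒ a / a

Two distinct leftmost derivations for the same string.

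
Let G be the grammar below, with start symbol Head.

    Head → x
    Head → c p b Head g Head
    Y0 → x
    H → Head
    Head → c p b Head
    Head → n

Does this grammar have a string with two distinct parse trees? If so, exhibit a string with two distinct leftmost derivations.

Ambiguous

Witness: c p b c p b n g n

Derivation 1: Head ⇒ c p b Head g Head ⇒ c p b c p b Head g Head ⇒ c p b c p b n g Head ⇒ c p b c p b n g n
Derivation 2: Head ⇒ c p b Head ⇒ c p b c p b Head g Head ⇒ c p b c p b n g Head ⇒ c p b c p b n g n

Two distinct leftmost derivations for the same string.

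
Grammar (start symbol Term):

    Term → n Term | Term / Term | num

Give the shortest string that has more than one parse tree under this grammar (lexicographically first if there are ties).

length 1: no string has ≥2 trees
length 2: no string has ≥2 trees
length 3: no string has ≥2 trees
length 4: n num / num has 2 parse trees

Two derivations of n num / num:
  Term ⇒ n Term ⇒ n Term / Term ⇒ n num / Term ⇒ n num / num
  Term ⇒ Term / Term ⇒ n Term / Term ⇒ n num / Term ⇒ n num / num

n num / num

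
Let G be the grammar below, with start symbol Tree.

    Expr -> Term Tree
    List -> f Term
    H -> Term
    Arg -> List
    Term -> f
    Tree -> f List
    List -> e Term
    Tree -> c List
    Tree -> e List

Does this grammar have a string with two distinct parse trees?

Unambiguous

Only Tree, List, Term are reachable from Tree; ignoring the rest: Each reachable nonterminal has at most one production per leading terminal, and all productions are right-linear; the derivation is determined token-by-token.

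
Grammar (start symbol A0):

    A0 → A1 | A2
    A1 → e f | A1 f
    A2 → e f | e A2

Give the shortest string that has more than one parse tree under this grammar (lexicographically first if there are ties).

e f

length 2: e f has 2 parse trees

Two derivations of e f:
  A0 ⇒ A1 ⇒ e f
  A0 ⇒ A2 ⇒ e f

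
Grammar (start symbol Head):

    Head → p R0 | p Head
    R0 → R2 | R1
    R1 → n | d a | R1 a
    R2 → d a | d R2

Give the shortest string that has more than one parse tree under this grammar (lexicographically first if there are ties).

p d a

length 2: no string has ≥2 trees
length 3: p d a has 2 parse trees

Two derivations of p d a:
  Head ⇒ p R0 ⇒ p R2 ⇒ p d a
  Head ⇒ p R0 ⇒ p R1 ⇒ p d a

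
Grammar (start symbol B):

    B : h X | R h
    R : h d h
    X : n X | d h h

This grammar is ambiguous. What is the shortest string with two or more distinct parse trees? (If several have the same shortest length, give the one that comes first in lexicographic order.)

h d h h

length 4: h d h h has 2 parse trees

Two derivations of h d h h:
  B ⇒ h X ⇒ h d h h
  B ⇒ R h ⇒ h d h h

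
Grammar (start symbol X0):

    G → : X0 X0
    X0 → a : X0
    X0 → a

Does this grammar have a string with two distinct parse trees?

Unambiguous

(G is unreachable from X0, so its rules don't affect L(X0).) The reachable grammar is A → atom sep A | atom. Each atom is followed by either the separator (recurse) or end-of-string (stop) — no choice point.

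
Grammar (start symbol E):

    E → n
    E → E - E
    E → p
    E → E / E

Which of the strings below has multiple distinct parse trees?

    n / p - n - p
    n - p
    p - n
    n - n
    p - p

n / p - n - p: 5 trees
n - p: 1 tree
p - n: 1 tree
n - n: 1 tree
p - p: 1 tree

n / p - n - p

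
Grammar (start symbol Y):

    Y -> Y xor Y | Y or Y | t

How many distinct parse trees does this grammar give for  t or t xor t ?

Parse trees for t or t xor t:
  [Y [Y [Y t] or [Y t]] xor [Y t]]
  [Y [Y t] or [Y [Y t] xor [Y t]]]

2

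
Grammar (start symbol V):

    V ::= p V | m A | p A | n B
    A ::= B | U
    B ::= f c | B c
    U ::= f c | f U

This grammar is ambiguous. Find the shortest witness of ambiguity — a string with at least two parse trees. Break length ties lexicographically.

m f c

length 3: m f c has 2 parse trees

Two derivations of m f c:
  V ⇒ m A ⇒ m B ⇒ m f c
  V ⇒ m A ⇒ m U ⇒ m f c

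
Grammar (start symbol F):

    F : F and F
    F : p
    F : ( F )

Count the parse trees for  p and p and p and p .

Parse trees for p and p and p and p:
  [F [F p] and [F [F p] and [F [F p] and [F p]]]]
  [F [F p] and [F [F [F p] and [F p]] and [F p]]]
  [F [F [F p] and [F p]] and [F [F p] and [F p]]]
  [F [F [F p] and [F [F p] and [F p]]] and [F p]]
  [F [F [F [F p] and [F p]] and [F p]] and [F p]]

5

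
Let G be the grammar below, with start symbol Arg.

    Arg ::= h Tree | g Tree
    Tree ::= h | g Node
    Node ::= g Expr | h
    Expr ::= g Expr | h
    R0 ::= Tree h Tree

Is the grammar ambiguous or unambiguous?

Unambiguous

(R0 is unreachable from Arg, so its rules don't affect L(Arg).) The reachable rules are right-linear with at most one rule per (nonterminal, next-terminal) pair. Each input token forces the next rule, so parsing is deterministic.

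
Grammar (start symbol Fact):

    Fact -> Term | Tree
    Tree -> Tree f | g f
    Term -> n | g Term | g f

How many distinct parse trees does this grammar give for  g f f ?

Parse trees for g f f:
  [Fact [Tree [Tree g f] f]]

1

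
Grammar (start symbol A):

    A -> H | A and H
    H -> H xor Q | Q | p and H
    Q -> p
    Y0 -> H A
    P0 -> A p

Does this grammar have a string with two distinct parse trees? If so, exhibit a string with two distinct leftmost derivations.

Witness: p and p

Derivation 1: A ⇒ H ⇒ p and H ⇒ p and Q ⇒ p and p
Derivation 2: A ⇒ A and H ⇒ H and H ⇒ Q and H ⇒ p and H ⇒ p and Q ⇒ p and p

Two distinct leftmost derivations for the same string.

Ambiguous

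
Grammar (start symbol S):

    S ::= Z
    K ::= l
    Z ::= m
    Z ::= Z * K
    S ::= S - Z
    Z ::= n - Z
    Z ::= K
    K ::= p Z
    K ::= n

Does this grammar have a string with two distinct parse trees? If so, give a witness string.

Witness: n - l

Derivation 1: S ⇒ Z ⇒ n - Z ⇒ n - K ⇒ n - l
Derivation 2: S ⇒ S - Z ⇒ Z - Z ⇒ K - Z ⇒ n - Z ⇒ n - K ⇒ n - l

Two distinct leftmost derivations for the same string.

Ambiguous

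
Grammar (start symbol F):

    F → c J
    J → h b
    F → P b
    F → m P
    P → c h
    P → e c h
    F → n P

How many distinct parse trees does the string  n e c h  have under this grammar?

Parse trees for n e c h:
  [F n [P e c h]]

1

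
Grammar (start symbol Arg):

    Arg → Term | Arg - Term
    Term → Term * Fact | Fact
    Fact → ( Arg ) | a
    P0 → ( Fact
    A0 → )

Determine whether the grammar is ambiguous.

(P0, A0 are unreachable from Arg, so their rules don't affect L(Arg).) This is a standard precedence ladder (Arg over Term over Fact), with each level left-recursive on its own operator ('-' at Arg, '*' at Term). That structure is LR(1), hence unambiguous.

Unambiguous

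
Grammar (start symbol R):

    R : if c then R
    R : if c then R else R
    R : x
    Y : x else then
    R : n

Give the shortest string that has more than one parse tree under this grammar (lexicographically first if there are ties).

length 1: no string has ≥2 trees
length 4: no string has ≥2 trees
length 6: no string has ≥2 trees
length 7: no string has ≥2 trees
length 9: if c then if c then n else n has 2 parse trees

Two derivations of if c then if c then n else n:
  R ⇒ if c then R ⇒ if c then if c then R else R ⇒ if c then if c then n else R ⇒ if c then if c then n else n
  R ⇒ if c then R else R ⇒ if c then if c then R else R ⇒ if c then if c then n else R ⇒ if c then if c then n else n

if c then if c then n else n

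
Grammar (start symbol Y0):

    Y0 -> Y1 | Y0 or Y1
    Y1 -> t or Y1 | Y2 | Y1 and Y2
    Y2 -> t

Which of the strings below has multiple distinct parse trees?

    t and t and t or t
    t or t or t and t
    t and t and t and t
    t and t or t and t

t or t or t and t

t and t and t or t: 1 tree
t or t or t and t: 7 trees
t and t and t and t: 1 tree
t and t or t and t: 1 tree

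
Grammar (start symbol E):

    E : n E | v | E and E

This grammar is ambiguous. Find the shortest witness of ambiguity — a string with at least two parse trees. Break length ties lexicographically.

n v and v

length 1: no string has ≥2 trees
length 2: no string has ≥2 trees
length 3: no string has ≥2 trees
length 4: n v and v has 2 parse trees

Two derivations of n v and v:
  E ⇒ n E ⇒ n E and E ⇒ n v and E ⇒ n v and v
  E ⇒ E and E ⇒ n E and E ⇒ n v and E ⇒ n v and v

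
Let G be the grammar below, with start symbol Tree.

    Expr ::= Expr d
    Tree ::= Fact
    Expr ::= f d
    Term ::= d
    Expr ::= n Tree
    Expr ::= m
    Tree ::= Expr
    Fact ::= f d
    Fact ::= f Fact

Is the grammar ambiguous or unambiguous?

Ambiguous

Witness: f d

Derivation 1: Tree ⇒ Fact ⇒ f d
Derivation 2: Tree ⇒ Expr ⇒ f d

Two distinct leftmost derivations for the same string.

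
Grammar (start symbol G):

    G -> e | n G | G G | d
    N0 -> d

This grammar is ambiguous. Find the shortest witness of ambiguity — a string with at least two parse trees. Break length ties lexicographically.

length 1: no string has ≥2 trees
length 2: no string has ≥2 trees
length 3: d d d has 2 parse trees

Two derivations of d d d:
  G ⇒ G G ⇒ G G G ⇒ d G G ⇒ d d G ⇒ d d d
  G ⇒ G G ⇒ d G ⇒ d G G ⇒ d d G ⇒ d d d

d d d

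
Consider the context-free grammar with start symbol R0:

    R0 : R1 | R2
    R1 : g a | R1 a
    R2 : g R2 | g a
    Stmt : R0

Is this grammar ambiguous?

Ambiguous

Witness: g a

Derivation 1: R0 ⇒ R1 ⇒ g a
Derivation 2: R0 ⇒ R2 ⇒ g a

Two distinct leftmost derivations for the same string.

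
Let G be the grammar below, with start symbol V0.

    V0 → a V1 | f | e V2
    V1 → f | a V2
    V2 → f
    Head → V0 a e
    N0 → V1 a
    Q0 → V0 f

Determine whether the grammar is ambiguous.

Only V0, V1, V2 are reachable from V0; ignoring the rest: Restricted to the reachable nonterminals, every rule has the form A → t or A → t B, and no two rules for the same A share a first terminal. The grammar encodes a DFA — one run per string.

Unambiguous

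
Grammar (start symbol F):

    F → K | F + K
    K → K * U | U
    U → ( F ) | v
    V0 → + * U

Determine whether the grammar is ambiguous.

Unambiguous

(V0 is unreachable from F, so its rules don't affect L(F).) The grammar is stratified — F handles '+' (left-recursive), K handles '*', U atoms. Each operator has a fixed associativity and precedence level, so every string has one parse.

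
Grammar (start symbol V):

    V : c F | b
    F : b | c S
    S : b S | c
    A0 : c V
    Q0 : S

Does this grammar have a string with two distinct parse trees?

Unambiguous

(A0, Q0 are unreachable from V, so their rules don't affect L(V).) Restricted to the reachable nonterminals, every rule has the form A → t or A → t B, and no two rules for the same A share a first terminal. The grammar encodes a DFA — one run per string.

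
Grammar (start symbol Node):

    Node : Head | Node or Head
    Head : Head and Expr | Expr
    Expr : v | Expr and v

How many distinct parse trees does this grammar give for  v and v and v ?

4

Parse trees for v and v and v:
  [Node [Head [Head [Expr v]] and [Expr [Expr v] and v]]]
  [Node [Head [Head [Head [Expr v]] and [Expr v]] and [Expr v]]]
  [Node [Head [Head [Expr [Expr v] and v]] and [Expr v]]]
  [Node [Head [Expr [Expr [Expr v] and v] and v]]]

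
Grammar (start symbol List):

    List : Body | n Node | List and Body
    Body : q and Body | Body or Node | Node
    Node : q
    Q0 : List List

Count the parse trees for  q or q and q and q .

2

Parse trees for q or q and q and q:
  [List [List [Body [Body [Node q]] or [Node q]]] and [Body q and [Body [Node q]]]]
  [List [List [List [Body [Body [Node q]] or [Node q]]] and [Body [Node q]]] and [Body [Node q]]]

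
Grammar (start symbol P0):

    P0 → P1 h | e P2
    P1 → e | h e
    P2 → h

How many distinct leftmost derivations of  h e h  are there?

Parse trees for h e h:
  [P0 [P1 h e] h]

1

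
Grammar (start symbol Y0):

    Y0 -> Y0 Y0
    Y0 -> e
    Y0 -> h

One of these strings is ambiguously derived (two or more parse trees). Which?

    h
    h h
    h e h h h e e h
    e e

h e h h h e e h

h: 1 tree
h h: 1 tree
h e h h h e e h: 429 trees
e e: 1 tree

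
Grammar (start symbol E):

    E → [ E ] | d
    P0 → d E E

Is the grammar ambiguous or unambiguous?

(P0 is unreachable from E, so its rules don't affect L(E).) L(E) is { openⁿ atom closeⁿ : n ≥ 0 }. The bracket depth fixes n, and the derivation is forced at every step.

Unambiguous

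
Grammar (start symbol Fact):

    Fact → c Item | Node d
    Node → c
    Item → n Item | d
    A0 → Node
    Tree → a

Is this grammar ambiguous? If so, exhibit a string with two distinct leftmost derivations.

Witness: c d

Derivation 1: Fact ⇒ c Item ⇒ c d
Derivation 2: Fact ⇒ Node d ⇒ c d

Two distinct leftmost derivations for the same string.

Ambiguous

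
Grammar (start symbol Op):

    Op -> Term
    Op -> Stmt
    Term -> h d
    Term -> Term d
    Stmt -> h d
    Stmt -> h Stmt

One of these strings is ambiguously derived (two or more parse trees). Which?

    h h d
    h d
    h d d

h d

h h d: 1 tree
h d: 2 trees
h d d: 1 tree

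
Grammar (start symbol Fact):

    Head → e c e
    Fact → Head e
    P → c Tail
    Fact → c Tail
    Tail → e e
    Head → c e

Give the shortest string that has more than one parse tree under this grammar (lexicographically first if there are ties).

length 3: c e e has 2 parse trees

Two derivations of c e e:
  Fact ⇒ Head e ⇒ c e e
  Fact ⇒ c Tail ⇒ c e e

c e e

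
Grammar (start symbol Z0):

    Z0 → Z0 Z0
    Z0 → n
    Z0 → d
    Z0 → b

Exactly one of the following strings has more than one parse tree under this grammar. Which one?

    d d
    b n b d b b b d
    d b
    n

b n b d b b b d

d d: 1 tree
b n b d b b b d: 429 trees
d b: 1 tree
n: 1 tree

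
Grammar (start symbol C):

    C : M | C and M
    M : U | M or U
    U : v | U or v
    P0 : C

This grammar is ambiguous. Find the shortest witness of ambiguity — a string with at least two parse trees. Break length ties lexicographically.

length 1: no string has ≥2 trees
length 3: v or v has 2 parse trees

Two derivations of v or v:
  C ⇒ M ⇒ U ⇒ U or v ⇒ v or v
  C ⇒ M ⇒ M or U ⇒ U or U ⇒ v or U ⇒ v or v

v or v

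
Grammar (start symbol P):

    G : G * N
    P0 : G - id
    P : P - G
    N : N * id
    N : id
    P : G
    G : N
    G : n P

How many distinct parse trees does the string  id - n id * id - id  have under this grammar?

Parse trees for id - n id * id - id:
  [P [P [G [N id]]] - [G n [P [P [G [G [N id]] * [N id]]] - [G [N id]]]]]
  [P [P [G [N id]]] - [G n [P [P [G [N [N id] * id]]] - [G [N id]]]]]
  [P [P [P [G [N id]]] - [G [G n [P [G [N id]]]] * [N id]]] - [G [N id]]]
  [P [P [P [G [N id]]] - [G n [P [G [G [N id]] * [N id]]]]] - [G [N id]]]
  [P [P [P [G [N id]]] - [G n [P [G [N [N id] * id]]]]] - [G [N id]]]

5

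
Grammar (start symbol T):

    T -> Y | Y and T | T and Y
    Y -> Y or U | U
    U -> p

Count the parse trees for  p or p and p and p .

Parse trees for p or p and p and p:
  [T [Y [Y [U p]] or [U p]] and [T [Y [U p]] and [T [Y [U p]]]]]
  [T [Y [Y [U p]] or [U p]] and [T [T [Y [U p]]] and [Y [U p]]]]
  [T [T [Y [Y [U p]] or [U p]] and [T [Y [U p]]]] and [Y [U p]]]
  [T [T [T [Y [Y [U p]] or [U p]]] and [Y [U p]]] and [Y [U p]]]

4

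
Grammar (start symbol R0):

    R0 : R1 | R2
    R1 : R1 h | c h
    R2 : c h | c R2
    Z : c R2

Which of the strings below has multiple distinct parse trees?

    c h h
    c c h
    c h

c h

c h h: 1 tree
c c h: 1 tree
c h: 2 trees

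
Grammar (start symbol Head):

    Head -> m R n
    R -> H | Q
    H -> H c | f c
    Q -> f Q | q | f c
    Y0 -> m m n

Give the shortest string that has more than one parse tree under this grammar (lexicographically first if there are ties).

length 3: no string has ≥2 trees
length 4: m f c n has 2 parse trees

Two derivations of m f c n:
  Head ⇒ m R n ⇒ m H n ⇒ m f c n
  Head ⇒ m R n ⇒ m Q n ⇒ m f c n

m f c n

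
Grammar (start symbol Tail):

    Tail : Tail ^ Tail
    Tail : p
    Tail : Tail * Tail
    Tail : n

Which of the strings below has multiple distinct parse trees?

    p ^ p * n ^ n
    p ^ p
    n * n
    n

p ^ p * n ^ n: 5 trees
p ^ p: 1 tree
n * n: 1 tree
n: 1 tree

p ^ p * n ^ n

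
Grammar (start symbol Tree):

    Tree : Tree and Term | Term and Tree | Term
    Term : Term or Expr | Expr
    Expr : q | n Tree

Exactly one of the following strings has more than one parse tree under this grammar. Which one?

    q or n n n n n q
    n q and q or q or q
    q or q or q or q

q or n n n n n q: 1 tree
n q and q or q or q: 8 trees
q or q or q or q: 1 tree

n q and q or q or q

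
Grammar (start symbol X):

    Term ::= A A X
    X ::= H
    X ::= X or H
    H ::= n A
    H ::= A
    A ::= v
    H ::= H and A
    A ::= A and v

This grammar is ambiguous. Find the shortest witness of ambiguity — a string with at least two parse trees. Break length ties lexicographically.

length 1: no string has ≥2 trees
length 2: no string has ≥2 trees
length 3: v and v has 2 parse trees

Two derivations of v and v:
  X ⇒ H ⇒ A ⇒ A and v ⇒ v and v
  X ⇒ H ⇒ H and A ⇒ A and A ⇒ v and A ⇒ v and v

v and v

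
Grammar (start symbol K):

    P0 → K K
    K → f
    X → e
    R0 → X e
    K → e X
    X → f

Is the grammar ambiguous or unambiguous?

Only K, X are reachable from K; ignoring the rest: Restricted to the reachable nonterminals, every rule has the form A → t or A → t B, and no two rules for the same A share a first terminal. The grammar encodes a DFA — one run per string.

Unambiguous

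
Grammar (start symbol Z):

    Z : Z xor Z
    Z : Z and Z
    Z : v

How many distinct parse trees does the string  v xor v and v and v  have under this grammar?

Parse trees for v xor v and v and v:
  [Z [Z v] xor [Z [Z v] and [Z [Z v] and [Z v]]]]
  [Z [Z v] xor [Z [Z [Z v] and [Z v]] and [Z v]]]
  [Z [Z [Z v] xor [Z v]] and [Z [Z v] and [Z v]]]
  [Z [Z [Z v] xor [Z [Z v] and [Z v]]] and [Z v]]
  [Z [Z [Z [Z v] xor [Z v]] and [Z v]] and [Z v]]

5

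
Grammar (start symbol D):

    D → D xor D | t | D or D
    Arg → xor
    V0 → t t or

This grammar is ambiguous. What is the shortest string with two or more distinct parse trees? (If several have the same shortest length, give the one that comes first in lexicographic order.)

t or t or t

length 1: no string has ≥2 trees
length 3: no string has ≥2 trees
length 5: t or t or t has 2 parse trees

Two derivations of t or t or t:
  D ⇒ D or D ⇒ t or D ⇒ t or D or D ⇒ t or t or D ⇒ t or t or t
  D ⇒ D or D ⇒ D or D or D ⇒ t or D or D ⇒ t or t or D ⇒ t or t or t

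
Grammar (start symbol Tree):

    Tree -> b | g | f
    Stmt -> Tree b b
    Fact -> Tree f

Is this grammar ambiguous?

Only Tree is reachable from Tree; ignoring the rest: The reachable rules are right-linear with at most one rule per (nonterminal, next-terminal) pair. Each input token forces the next rule, so parsing is deterministic.

Unambiguous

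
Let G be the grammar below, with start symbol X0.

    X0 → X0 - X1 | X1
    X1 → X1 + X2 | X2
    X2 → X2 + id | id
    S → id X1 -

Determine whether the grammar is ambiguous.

Ambiguous

Witness: id + id

Derivation 1: X0 ⇒ X1 ⇒ X1 + X2 ⇒ X2 + X2 ⇒ id + X2 ⇒ id + id
Derivation 2: X0 ⇒ X1 ⇒ X2 ⇒ X2 + id ⇒ id + id

Two distinct leftmost derivations for the same string.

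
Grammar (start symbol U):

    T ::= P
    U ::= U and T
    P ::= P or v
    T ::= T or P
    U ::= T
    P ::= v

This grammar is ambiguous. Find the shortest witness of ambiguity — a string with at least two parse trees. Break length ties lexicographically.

v or v

length 1: no string has ≥2 trees
length 3: v or v has 2 parse trees

Two derivations of v or v:
  U ⇒ T ⇒ P ⇒ P or v ⇒ v or v
  U ⇒ T ⇒ T or P ⇒ P or P ⇒ v or P ⇒ v or v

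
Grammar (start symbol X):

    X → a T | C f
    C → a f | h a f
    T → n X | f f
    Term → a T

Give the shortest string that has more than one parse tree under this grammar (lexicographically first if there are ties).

a f f

length 3: a f f has 2 parse trees

Two derivations of a f f:
  X ⇒ a T ⇒ a f f
  X ⇒ C f ⇒ a f f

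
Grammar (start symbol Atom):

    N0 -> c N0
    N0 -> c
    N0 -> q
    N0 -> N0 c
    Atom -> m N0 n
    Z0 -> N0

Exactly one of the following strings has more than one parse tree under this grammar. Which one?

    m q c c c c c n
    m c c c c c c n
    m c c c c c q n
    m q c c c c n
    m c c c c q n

m c c c c c c n

m q c c c c c n: 1 tree
m c c c c c c n: 32 trees
m c c c c c q n: 1 tree
m q c c c c n: 1 tree
m c c c c q n: 1 tree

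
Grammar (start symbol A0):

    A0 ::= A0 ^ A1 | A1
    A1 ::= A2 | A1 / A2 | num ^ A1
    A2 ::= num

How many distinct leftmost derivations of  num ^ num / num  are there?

Parse trees for num ^ num / num:
  [A0 [A0 [A1 [A2 num]]] ^ [A1 [A1 [A2 num]] / [A2 num]]]
  [A0 [A1 [A1 num ^ [A1 [A2 num]]] / [A2 num]]]
  [A0 [A1 num ^ [A1 [A1 [A2 num]] / [A2 num]]]]

3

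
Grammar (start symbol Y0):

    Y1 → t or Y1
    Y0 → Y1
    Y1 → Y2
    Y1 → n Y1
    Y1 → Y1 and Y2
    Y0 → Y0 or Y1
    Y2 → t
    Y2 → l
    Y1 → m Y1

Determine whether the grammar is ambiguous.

Witness: t or l

Derivation 1: Y0 ⇒ Y1 ⇒ t or Y1 ⇒ t or Y2 ⇒ t or l
Derivation 2: Y0 ⇒ Y0 or Y1 ⇒ Y1 or Y1 ⇒ Y2 or Y1 ⇒ t or Y1 ⇒ t or Y2 ⇒ t or l

Two distinct leftmost derivations for the same string.

Ambiguous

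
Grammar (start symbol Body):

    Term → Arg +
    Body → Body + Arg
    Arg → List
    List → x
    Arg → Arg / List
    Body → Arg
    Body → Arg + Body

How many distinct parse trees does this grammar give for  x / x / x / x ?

1

Parse trees for x / x / x / x:
  [Body [Arg [Arg [Arg [Arg [List x]] / [List x]] / [List x]] / [List x]]]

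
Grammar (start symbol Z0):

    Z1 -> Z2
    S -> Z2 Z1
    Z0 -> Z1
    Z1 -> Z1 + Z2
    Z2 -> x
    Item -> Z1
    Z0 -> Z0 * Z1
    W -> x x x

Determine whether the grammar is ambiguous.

Unambiguous

(S, W, Item are unreachable from Z0, so their rules don't affect L(Z0).) Z0 → Z0 * Z1 | Z1  ;  Z1 → Z1 + Z2 | Z2  — a left-associative chain with Z2 at the bottom. Each string factors uniquely by precedence.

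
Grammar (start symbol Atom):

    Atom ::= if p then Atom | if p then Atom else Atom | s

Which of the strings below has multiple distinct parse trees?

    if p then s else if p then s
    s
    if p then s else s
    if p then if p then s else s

if p then s else if p then s: 1 tree
s: 1 tree
if p then s else s: 1 tree
if p then if p then s else s: 2 trees

if p then if p then s else s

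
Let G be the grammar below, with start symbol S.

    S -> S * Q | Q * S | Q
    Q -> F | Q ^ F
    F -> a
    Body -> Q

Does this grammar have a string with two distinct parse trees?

Ambiguous

Witness: a * a

Derivation 1: S ⇒ S * Q ⇒ Q * Q ⇒ F * Q ⇒ a * Q ⇒ a * F ⇒ a * a
Derivation 2: S ⇒ Q * S ⇒ F * S ⇒ a * S ⇒ a * Q ⇒ a * F ⇒ a * a

Two distinct leftmost derivations for the same string.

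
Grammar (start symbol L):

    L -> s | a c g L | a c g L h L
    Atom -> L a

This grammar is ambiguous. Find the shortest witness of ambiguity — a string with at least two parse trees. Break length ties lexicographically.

length 1: no string has ≥2 trees
length 4: no string has ≥2 trees
length 6: no string has ≥2 trees
length 7: no string has ≥2 trees
length 9: a c g a c g s h s has 2 parse trees

Two derivations of a c g a c g s h s:
  L ⇒ a c g L ⇒ a c g a c g L h L ⇒ a c g a c g s h L ⇒ a c g a c g s h s
  L ⇒ a c g L h L ⇒ a c g a c g L h L ⇒ a c g a c g s h L ⇒ a c g a c g s h s

a c g a c g s h s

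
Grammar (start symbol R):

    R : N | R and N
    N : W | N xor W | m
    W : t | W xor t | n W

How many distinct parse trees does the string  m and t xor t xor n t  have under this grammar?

Parse trees for m and t xor t xor n t:
  [R [R [N m]] and [N [N [W [W t] xor t]] xor [W n [W t]]]]
  [R [R [N m]] and [N [N [N [W t]] xor [W t]] xor [W n [W t]]]]

2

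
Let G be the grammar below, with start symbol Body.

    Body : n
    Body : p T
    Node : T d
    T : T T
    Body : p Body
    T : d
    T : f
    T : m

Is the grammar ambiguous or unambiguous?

Witness: p d d d

Derivation 1: Body ⇒ p T ⇒ p T T ⇒ p T T T ⇒ p d T T ⇒ p d d T ⇒ p d d d
Derivation 2: Body ⇒ p T ⇒ p T T ⇒ p d T ⇒ p d T T ⇒ p d d T ⇒ p d d d

Two distinct leftmost derivations for the same string.

Ambiguous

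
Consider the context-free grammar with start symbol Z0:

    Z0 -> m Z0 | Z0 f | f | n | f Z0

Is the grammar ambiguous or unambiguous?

Witness: f f

Derivation 1: Z0 ⇒ Z0 f ⇒ f f
Derivation 2: Z0 ⇒ f Z0 ⇒ f f

Two distinct leftmost derivations for the same string.

Ambiguous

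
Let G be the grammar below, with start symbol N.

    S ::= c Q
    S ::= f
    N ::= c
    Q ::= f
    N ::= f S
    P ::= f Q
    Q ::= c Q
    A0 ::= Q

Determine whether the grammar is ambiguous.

Unambiguous

(P, A0 are unreachable from N, so their rules don't affect L(N).) Restricted to the reachable nonterminals, every rule has the form A → t or A → t B, and no two rules for the same A share a first terminal. The grammar encodes a DFA — one run per string.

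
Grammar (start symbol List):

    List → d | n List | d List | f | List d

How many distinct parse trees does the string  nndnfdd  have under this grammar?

15

Parse trees for nndnfdd (showing first 6 of 15):
  [List n [List n [List d [List n [List [List [List f] d] d]]]]]
  [List n [List n [List d [List [List n [List [List f] d]] d]]]]
  [List n [List n [List d [List [List [List n [List f]] d] d]]]]
  [List n [List n [List [List d [List n [List [List f] d]]] d]]]
  [List n [List n [List [List d [List [List n [List f]] d]] d]]]
  [List n [List n [List [List [List d [List n [List f]]] d] d]]]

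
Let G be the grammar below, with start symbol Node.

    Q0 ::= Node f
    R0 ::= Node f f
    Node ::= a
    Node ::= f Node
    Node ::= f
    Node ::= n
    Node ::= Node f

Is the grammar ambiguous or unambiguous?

Witness: f f

Derivation 1: Node ⇒ f Node ⇒ f f
Derivation 2: Node ⇒ Node f ⇒ f f

Two distinct leftmost derivations for the same string.

Ambiguous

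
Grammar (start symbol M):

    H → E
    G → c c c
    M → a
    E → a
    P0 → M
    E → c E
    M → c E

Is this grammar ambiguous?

Only M, E are reachable from M; ignoring the rest: Restricted to the reachable nonterminals, every rule has the form A → t or A → t B, and no two rules for the same A share a first terminal. The grammar encodes a DFA — one run per string.

Unambiguous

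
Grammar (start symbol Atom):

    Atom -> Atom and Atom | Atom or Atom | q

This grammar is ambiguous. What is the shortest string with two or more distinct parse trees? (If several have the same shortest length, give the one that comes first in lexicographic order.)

q and q and q

length 1: no string has ≥2 trees
length 3: no string has ≥2 trees
length 5: q and q and q has 2 parse trees

Two derivations of q and q and q:
  Atom ⇒ Atom and Atom ⇒ Atom and Atom and Atom ⇒ q and Atom and Atom ⇒ q and q and Atom ⇒ q and q and q
  Atom ⇒ Atom and Atom ⇒ q and Atom ⇒ q and Atom and Atom ⇒ q and q and Atom ⇒ q and q and q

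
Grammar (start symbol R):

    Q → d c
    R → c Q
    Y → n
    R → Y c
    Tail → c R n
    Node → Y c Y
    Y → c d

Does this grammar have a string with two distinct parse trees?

Witness: c d c

Derivation 1: R ⇒ c Q ⇒ c d c
Derivation 2: R ⇒ Y c ⇒ c d c

Two distinct leftmost derivations for the same string.

Ambiguous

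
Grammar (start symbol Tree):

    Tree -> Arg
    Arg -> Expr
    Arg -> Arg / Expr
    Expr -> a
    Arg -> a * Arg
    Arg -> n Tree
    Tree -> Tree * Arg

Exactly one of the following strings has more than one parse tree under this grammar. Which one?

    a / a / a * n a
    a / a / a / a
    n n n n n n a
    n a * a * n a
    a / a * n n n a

n a * a * n a

a / a / a * n a: 1 tree
a / a / a / a: 1 tree
n n n n n n a: 1 tree
n a * a * n a: 8 trees
a / a * n n n a: 1 tree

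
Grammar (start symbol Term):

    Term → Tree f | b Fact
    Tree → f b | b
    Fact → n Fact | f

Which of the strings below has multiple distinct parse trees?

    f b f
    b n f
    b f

b f

f b f: 1 tree
b n f: 1 tree
b f: 2 trees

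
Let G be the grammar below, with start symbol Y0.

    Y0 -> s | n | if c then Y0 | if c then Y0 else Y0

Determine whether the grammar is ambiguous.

Witness: if c then if c then n else n

Derivation 1: Y0 ⇒ if c then Y0 ⇒ if c then if c then Y0 else Y0 ⇒ if c then if c then n else Y0 ⇒ if c then if c then n else n
Derivation 2: Y0 ⇒ if c then Y0 else Y0 ⇒ if c then if c then Y0 else Y0 ⇒ if c then if c then n else Y0 ⇒ if c then if c then n else n

Two distinct leftmost derivations for the same string.

Ambiguous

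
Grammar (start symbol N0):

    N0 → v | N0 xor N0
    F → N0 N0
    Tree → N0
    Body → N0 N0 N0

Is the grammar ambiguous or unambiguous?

Ambiguous

Witness: v xor v xor v

Derivation 1: N0 ⇒ N0 xor N0 ⇒ v xor N0 ⇒ v xor N0 xor N0 ⇒ v xor v xor N0 ⇒ v xor v xor v
Derivation 2: N0 ⇒ N0 xor N0 ⇒ N0 xor N0 xor N0 ⇒ v xor N0 xor N0 ⇒ v xor v xor N0 ⇒ v xor v xor v

Two distinct leftmost derivations for the same string.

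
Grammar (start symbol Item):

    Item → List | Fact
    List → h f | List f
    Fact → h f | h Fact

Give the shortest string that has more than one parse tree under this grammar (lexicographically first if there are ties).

h f

length 2: h f has 2 parse trees

Two derivations of h f:
  Item ⇒ List ⇒ h f
  Item ⇒ Fact ⇒ h f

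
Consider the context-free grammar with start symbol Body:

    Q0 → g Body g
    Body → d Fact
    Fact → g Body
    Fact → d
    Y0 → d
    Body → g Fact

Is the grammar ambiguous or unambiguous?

Unambiguous

Only Body, Fact are reachable from Body; ignoring the rest: Restricted to the reachable nonterminals, every rule has the form A → t or A → t B, and no two rules for the same A share a first terminal. The grammar encodes a DFA — one run per string.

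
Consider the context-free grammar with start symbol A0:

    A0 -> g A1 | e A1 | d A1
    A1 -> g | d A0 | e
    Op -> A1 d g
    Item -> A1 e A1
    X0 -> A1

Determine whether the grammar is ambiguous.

Only A0, A1 are reachable from A0; ignoring the rest: Each reachable nonterminal has at most one production per leading terminal, and all productions are right-linear; the derivation is determined token-by-token.

Unambiguous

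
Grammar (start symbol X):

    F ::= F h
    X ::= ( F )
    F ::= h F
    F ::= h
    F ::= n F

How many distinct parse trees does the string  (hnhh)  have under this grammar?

Parse trees for (hnhh):
  [X ( [F [F h [F n [F h]]] h] )]
  [X ( [F h [F [F n [F h]] h]] )]
  [X ( [F h [F n [F [F h] h]]] )]
  [X ( [F h [F n [F h [F h]]]] )]

4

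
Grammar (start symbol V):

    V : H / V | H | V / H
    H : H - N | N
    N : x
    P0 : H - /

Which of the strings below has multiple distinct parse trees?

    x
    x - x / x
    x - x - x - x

x: 1 tree
x - x / x: 2 trees
x - x - x - x: 1 tree

x - x / x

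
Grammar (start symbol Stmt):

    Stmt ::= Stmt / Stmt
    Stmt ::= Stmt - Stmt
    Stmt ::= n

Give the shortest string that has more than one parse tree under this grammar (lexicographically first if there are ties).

n - n - n

length 1: no string has ≥2 trees
length 3: no string has ≥2 trees
length 5: n - n - n has 2 parse trees

Two derivations of n - n - n:
  Stmt ⇒ Stmt - Stmt ⇒ Stmt - Stmt - Stmt ⇒ n - Stmt - Stmt ⇒ n - n - Stmt ⇒ n - n - n
  Stmt ⇒ Stmt - Stmt ⇒ n - Stmt ⇒ n - Stmt - Stmt ⇒ n - n - Stmt ⇒ n - n - n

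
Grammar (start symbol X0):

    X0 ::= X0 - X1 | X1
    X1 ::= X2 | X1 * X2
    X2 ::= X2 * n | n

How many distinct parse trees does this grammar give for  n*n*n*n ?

8

Parse trees for n*n*n*n:
  [X0 [X1 [X2 [X2 [X2 [X2 n] * n] * n] * n]]]
  [X0 [X1 [X1 [X2 n]] * [X2 [X2 [X2 n] * n] * n]]]
  [X0 [X1 [X1 [X2 [X2 n] * n]] * [X2 [X2 n] * n]]]
  [X0 [X1 [X1 [X1 [X2 n]] * [X2 n]] * [X2 [X2 n] * n]]]
  [X0 [X1 [X1 [X2 [X2 [X2 n] * n] * n]] * [X2 n]]]
  [X0 [X1 [X1 [X1 [X2 n]] * [X2 [X2 n] * n]] * [X2 n]]]
  [X0 [X1 [X1 [X1 [X2 [X2 n] * n]] * [X2 n]] * [X2 n]]]
  [X0 [X1 [X1 [X1 [X1 [X2 n]] * [X2 n]] * [X2 n]] * [X2 n]]]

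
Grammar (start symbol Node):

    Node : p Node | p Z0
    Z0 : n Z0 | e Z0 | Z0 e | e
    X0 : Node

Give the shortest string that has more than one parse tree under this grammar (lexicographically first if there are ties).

length 2: no string has ≥2 trees
length 3: p e e has 2 parse trees

Two derivations of p e e:
  Node ⇒ p Z0 ⇒ p e Z0 ⇒ p e e
  Node ⇒ p Z0 ⇒ p Z0 e ⇒ p e e

p e e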